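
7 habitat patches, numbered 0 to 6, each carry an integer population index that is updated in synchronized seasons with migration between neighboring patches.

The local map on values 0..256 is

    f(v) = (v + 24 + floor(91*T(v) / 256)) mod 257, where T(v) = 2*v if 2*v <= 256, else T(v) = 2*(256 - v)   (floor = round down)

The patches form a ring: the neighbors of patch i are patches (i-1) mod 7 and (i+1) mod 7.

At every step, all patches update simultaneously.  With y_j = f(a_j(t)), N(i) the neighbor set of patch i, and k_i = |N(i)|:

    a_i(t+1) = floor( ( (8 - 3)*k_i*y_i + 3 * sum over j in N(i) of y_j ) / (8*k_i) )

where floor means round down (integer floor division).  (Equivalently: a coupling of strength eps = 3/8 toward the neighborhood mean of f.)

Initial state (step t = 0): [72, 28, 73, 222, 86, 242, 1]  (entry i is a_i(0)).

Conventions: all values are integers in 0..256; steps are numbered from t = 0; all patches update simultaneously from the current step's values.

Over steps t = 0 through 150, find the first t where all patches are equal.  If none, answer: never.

Simulating step by step:
t=0: [72, 28, 73, 222, 86, 242, 1]  (not all equal)
t=1: [109, 99, 108, 67, 112, 48, 46]  (not all equal)
t=2: [186, 199, 192, 165, 180, 125, 123]  (not all equal)
t=3: [46, 4, 51, 159, 92, 192, 191]  (not all equal)
t=4: [70, 58, 122, 211, 160, 37, 22]  (not all equal)
t=5: [123, 147, 169, 96, 175, 113, 81]  (not all equal)
t=6: [223, 246, 240, 213, 235, 214, 185]  (not all equal)
t=7: [12, 18, 16, 12, 13, 9, 5]  (not all equal)
t=8: [43, 51, 50, 45, 44, 39, 35]  (not all equal)
t=9: [97, 108, 107, 101, 97, 90, 86]  (not all equal)
t=10: [189, 204, 205, 196, 188, 178, 175]  (not all equal)
t=11: [51, 6, 7, 5, 2, 48, 160]  (not all equal)
t=12: [123, 48, 34, 31, 42, 118, 198]  (not all equal)
t=13: [167, 125, 85, 81, 116, 159, 89]  (not all equal)
t=14: [236, 227, 180, 174, 216, 231, 204]  (not all equal)
t=15: [14, 12, 51, 162, 57, 12, 10]  (not all equal)
t=16: [45, 57, 124, 201, 131, 57, 42]  (not all equal)
t=17: [103, 138, 171, 94, 175, 139, 100]  (not all equal)
t=18: [207, 238, 239, 210, 240, 238, 205]  (not all equal)
t=19: [9, 15, 16, 12, 16, 15, 9]  (not all equal)
t=20: [40, 47, 49, 46, 49, 47, 40]  (not all equal)
t=21: [94, 102, 105, 103, 105, 102, 94]  (not all equal)
t=22: [186, 196, 201, 201, 201, 196, 186]  (not all equal)
t=23: [2, 4, 6, 7, 6, 4, 2]  (not all equal)
t=24: [27, 30, 33, 34, 33, 30, 27]  (not all equal)
t=25: [70, 75, 79, 81, 79, 75, 70]  (not all equal)
t=26: [144, 151, 158, 160, 158, 151, 144]  (not all equal)
t=27: [247, 249, 250, 251, 250, 249, 247]  (not all equal)
t=28: [20, 20, 20, 21, 20, 20, 20]  (not all equal)
t=29: [58, 58, 58, 58, 58, 58, 58]  (all equal)

Answer: 29
Key observation: Synchronization is absorbing here: once all patches are equal they stay equal, and step 29 is the first all-equal step.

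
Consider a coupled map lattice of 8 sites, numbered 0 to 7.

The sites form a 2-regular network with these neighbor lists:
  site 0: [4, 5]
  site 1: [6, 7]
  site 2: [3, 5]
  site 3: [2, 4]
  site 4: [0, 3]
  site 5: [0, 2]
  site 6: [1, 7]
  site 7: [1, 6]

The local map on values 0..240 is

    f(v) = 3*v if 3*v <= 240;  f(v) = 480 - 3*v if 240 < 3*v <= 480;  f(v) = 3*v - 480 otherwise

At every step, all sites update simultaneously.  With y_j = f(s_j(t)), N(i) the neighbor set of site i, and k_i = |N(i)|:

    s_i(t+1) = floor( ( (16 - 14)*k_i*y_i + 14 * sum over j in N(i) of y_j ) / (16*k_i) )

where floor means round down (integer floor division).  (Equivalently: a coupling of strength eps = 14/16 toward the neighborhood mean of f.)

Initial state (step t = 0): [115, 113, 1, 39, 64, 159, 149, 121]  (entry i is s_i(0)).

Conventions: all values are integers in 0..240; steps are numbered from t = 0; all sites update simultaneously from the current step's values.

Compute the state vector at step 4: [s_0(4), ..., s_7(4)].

Answer: [191, 199, 157, 198, 117, 132, 190, 195]

Derivation:
t=0: [115, 113, 1, 39, 64, 159, 149, 121]
t=1: [102, 83, 52, 99, 134, 60, 117, 90]
t=2: [134, 177, 178, 125, 165, 166, 209, 183]
t=3: [24, 100, 60, 43, 81, 60, 70, 95]
t=4: [191, 199, 157, 198, 117, 132, 190, 195]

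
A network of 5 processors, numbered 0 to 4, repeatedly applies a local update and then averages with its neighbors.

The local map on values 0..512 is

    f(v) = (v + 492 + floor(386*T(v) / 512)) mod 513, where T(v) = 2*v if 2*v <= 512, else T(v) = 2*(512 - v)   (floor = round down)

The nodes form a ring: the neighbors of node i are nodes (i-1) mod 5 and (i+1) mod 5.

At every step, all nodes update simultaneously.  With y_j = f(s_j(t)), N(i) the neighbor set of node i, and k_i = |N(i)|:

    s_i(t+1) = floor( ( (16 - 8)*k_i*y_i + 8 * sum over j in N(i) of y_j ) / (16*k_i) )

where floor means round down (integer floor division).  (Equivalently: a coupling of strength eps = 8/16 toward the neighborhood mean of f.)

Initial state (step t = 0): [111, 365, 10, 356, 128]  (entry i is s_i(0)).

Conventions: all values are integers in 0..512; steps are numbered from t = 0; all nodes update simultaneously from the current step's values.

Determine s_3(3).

Answer: s_3(3) = 291

Derivation:
t=0: [111, 365, 10, 356, 128]
t=1: [216, 91, 29, 104, 228]
t=2: [64, 118, 137, 141, 80]
t=3: [182, 252, 312, 291, 207]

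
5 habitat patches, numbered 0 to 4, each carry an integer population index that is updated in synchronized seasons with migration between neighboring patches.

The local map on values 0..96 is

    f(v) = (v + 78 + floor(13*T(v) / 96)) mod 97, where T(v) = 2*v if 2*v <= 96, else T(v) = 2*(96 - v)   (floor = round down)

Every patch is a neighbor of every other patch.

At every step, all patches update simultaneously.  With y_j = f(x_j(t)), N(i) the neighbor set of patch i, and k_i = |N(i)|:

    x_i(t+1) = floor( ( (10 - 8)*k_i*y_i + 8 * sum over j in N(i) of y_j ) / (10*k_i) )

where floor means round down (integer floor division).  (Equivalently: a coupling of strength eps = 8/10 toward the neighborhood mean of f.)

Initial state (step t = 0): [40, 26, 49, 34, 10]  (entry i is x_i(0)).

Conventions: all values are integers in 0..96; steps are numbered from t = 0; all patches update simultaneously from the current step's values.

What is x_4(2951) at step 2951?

Simulating step by step:
t=0: [40, 26, 49, 34, 10]
t=1: [40, 40, 40, 40, 40]
t=2: [31, 31, 31, 31, 31]
t=3: [20, 20, 20, 20, 20]
t=4: [6, 6, 6, 6, 6]
t=5: [85, 85, 85, 85, 85]
t=6: [68, 68, 68, 68, 68]
t=7: [56, 56, 56, 56, 56]
t=8: [47, 47, 47, 47, 47]
t=9: [40, 40, 40, 40, 40]

Answer: x_4(2951) = 56
Key observation: The state at step 1, [40, 40, 40, 40, 40], reappears at step 9: the system is in a cycle of period 8 from step 1 on.  Therefore the state at step 2951 equals the state at step 1 + ((2951 - 1) mod 8) = 7, which is [56, 56, 56, 56, 56].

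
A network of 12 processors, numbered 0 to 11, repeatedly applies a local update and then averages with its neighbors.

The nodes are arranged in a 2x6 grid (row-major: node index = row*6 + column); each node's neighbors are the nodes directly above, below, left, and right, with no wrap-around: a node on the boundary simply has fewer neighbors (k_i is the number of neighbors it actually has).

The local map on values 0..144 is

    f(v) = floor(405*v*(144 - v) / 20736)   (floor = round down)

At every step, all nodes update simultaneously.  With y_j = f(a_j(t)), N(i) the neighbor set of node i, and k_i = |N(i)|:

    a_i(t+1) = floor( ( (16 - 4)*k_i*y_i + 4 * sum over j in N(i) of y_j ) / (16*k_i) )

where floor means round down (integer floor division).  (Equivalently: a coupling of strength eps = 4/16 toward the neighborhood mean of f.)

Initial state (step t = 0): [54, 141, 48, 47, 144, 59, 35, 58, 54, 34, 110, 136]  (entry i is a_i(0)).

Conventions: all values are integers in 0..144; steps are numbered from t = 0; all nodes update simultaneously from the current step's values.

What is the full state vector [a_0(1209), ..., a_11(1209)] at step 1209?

Simulating step by step:
t=0: [54, 141, 48, 47, 144, 59, 35, 58, 54, 34, 110, 136]
t=1: [80, 29, 83, 80, 21, 75, 79, 87, 92, 76, 62, 37]
t=2: [95, 73, 95, 95, 62, 91, 99, 93, 94, 99, 93, 82]
t=3: [91, 98, 91, 90, 97, 95, 88, 92, 90, 88, 92, 97]
t=4: [93, 89, 93, 93, 89, 89, 95, 92, 94, 95, 92, 89]
t=5: [92, 94, 92, 92, 94, 95, 90, 92, 91, 90, 93, 94]
t=6: [92, 91, 92, 92, 91, 90, 93, 93, 93, 93, 92, 91]
t=7: [93, 93, 93, 93, 93, 94, 92, 92, 92, 92, 93, 93]
t=8: [92, 92, 92, 92, 91, 91, 92, 92, 92, 92, 92, 91]
t=9: [93, 93, 93, 93, 93, 94, 93, 93, 93, 93, 93, 93]
t=10: [92, 92, 92, 92, 91, 91, 92, 92, 92, 92, 92, 91]

Answer: [93, 93, 93, 93, 93, 94, 93, 93, 93, 93, 93, 93]
Key observation: The state at step 8, [92, 92, 92, 92, 91, 91, 92, 92, 92, 92, 92, 91], reappears at step 10: the system is in a cycle of period 2 from step 8 on.  Therefore the state at step 1209 equals the state at step 8 + ((1209 - 8) mod 2) = 9, which is [93, 93, 93, 93, 93, 94, 93, 93, 93, 93, 93, 93].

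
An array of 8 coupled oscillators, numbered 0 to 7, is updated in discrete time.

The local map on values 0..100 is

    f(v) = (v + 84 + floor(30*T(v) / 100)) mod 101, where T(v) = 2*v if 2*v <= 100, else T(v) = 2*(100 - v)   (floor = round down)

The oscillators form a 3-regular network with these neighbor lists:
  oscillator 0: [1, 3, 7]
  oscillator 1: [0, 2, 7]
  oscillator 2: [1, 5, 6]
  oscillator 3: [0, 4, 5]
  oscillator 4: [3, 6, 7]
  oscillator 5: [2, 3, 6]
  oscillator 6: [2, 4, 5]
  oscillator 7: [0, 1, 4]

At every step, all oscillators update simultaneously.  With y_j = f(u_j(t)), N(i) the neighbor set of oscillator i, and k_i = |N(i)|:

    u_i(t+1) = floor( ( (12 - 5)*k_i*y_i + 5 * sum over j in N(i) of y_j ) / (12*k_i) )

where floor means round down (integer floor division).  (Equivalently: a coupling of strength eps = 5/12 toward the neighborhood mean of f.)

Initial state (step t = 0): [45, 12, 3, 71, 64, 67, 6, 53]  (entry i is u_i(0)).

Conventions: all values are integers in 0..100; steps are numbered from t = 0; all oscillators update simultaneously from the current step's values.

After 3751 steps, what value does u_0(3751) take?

Simulating step by step:
t=0: [45, 12, 3, 71, 64, 67, 6, 53]
t=1: [51, 29, 74, 68, 71, 75, 85, 54]
t=2: [59, 44, 66, 69, 70, 73, 74, 59]
t=3: [64, 58, 67, 69, 70, 71, 71, 64]
t=4: [68, 66, 69, 70, 70, 70, 70, 68]
t=5: [70, 69, 70, 70, 70, 70, 70, 70]
t=6: [70, 70, 70, 71, 71, 71, 71, 70]
t=7: [71, 71, 71, 71, 71, 71, 71, 71]
t=8: [71, 71, 71, 71, 71, 71, 71, 71]

Answer: u_0(3751) = 71
Key observation: The state at step 7, [71, 71, 71, 71, 71, 71, 71, 71], reappears at step 8: the system is in a cycle of period 1 from step 7 on.  Therefore the state at step 3751 equals the state at step 7 + ((3751 - 7) mod 1) = 7, which is [71, 71, 71, 71, 71, 71, 71, 71].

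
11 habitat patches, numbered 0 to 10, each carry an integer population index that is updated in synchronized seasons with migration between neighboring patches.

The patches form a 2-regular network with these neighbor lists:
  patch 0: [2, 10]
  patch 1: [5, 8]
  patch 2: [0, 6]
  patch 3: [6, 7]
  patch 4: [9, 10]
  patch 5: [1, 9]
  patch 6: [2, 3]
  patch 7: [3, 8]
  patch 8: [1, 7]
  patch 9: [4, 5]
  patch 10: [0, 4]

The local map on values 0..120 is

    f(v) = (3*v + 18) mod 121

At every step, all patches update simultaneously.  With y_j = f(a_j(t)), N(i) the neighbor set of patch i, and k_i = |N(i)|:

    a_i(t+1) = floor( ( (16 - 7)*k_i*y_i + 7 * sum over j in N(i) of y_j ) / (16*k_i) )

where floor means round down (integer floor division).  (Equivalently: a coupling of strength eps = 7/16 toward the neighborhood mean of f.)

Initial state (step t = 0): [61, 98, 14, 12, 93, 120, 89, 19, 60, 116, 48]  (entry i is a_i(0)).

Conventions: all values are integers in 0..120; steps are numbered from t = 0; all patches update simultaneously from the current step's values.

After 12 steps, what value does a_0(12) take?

Simulating step by step:
t=0: [61, 98, 14, 12, 93, 120, 89, 19, 60, 116, 48]
t=1: [67, 59, 60, 56, 40, 24, 49, 70, 75, 17, 52]
t=2: [83, 61, 74, 69, 36, 81, 55, 74, 40, 62, 54]
t=3: [53, 52, 85, 98, 33, 46, 83, 93, 53, 51, 39]
t=4: [41, 49, 35, 56, 79, 42, 36, 58, 55, 61, 45]
t=5: [18, 43, 6, 53, 31, 40, 17, 67, 60, 52, 25]
t=6: [68, 35, 51, 68, 94, 26, 58, 84, 70, 57, 92]
t=7: [79, 45, 65, 78, 58, 69, 72, 61, 66, 71, 64]
t=8: [46, 61, 79, 47, 83, 89, 85, 67, 77, 100, 68]
t=9: [44, 55, 21, 49, 52, 58, 28, 64, 42, 57, 69]
t=10: [56, 55, 74, 66, 67, 68, 84, 64, 45, 65, 76]
t=11: [63, 63, 87, 79, 76, 90, 62, 77, 51, 95, 37]
t=12: [58, 69, 57, 27, 17, 58, 57, 17, 48, 45, 24]

Answer: a_0(12) = 58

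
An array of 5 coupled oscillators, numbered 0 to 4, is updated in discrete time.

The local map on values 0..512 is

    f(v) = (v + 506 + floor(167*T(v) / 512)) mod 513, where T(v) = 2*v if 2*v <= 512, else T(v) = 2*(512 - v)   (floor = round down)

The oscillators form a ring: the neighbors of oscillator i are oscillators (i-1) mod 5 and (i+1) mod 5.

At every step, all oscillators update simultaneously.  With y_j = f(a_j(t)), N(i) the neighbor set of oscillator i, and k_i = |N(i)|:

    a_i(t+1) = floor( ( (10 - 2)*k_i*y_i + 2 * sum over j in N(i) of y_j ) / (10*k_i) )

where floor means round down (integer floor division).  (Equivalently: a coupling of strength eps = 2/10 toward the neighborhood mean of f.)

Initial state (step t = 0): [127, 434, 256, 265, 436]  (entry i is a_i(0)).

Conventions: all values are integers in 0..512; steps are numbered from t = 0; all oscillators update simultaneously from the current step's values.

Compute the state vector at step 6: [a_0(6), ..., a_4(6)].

Answer: [500, 500, 500, 500, 500]

Derivation:
t=0: [127, 434, 256, 265, 436]
t=1: [257, 443, 422, 424, 444]
t=2: [429, 473, 473, 474, 473]
t=3: [479, 489, 491, 491, 489]
t=4: [493, 496, 497, 497, 496]
t=5: [498, 498, 499, 499, 498]
t=6: [500, 500, 500, 500, 500]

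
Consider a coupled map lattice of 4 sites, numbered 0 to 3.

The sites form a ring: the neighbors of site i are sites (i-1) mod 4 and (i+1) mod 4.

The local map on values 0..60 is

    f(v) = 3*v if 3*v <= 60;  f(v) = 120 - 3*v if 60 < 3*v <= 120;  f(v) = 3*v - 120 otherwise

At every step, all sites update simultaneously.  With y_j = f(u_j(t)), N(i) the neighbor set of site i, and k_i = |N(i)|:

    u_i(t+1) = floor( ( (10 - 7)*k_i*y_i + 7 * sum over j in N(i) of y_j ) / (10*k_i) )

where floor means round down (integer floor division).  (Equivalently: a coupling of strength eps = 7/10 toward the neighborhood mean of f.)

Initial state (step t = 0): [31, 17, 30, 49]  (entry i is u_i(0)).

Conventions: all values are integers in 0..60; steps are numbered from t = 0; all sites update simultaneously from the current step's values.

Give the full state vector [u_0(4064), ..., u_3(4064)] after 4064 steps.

Simulating step by step:
t=0: [31, 17, 30, 49]
t=1: [35, 35, 36, 28]
t=2: [22, 13, 21, 20]
t=3: [50, 50, 51, 56]
t=4: [36, 31, 37, 36]
t=5: [17, 15, 16, 10]
t=6: [41, 48, 40, 43]
t=7: [12, 8, 11, 3]
t=8: [22, 31, 21, 26]
t=9: [40, 46, 41, 51]
t=10: [17, 6, 18, 10]
t=11: [32, 42, 33, 45]
t=12: [14, 17, 13, 20]
t=13: [51, 43, 50, 46]
t=14: [19, 24, 18, 27]
t=15: [47, 53, 46, 50]
t=16: [30, 25, 29, 22]
t=17: [43, 35, 44, 38]
t=18: [10, 11, 10, 9]
t=19: [30, 30, 30, 29]
t=20: [31, 30, 31, 30]
t=21: [29, 27, 29, 27]
t=22: [37, 34, 37, 34]
t=23: [15, 11, 15, 11]
t=24: [36, 41, 36, 41]
t=25: [5, 9, 5, 9]
t=26: [23, 18, 23, 18]
t=27: [53, 51, 53, 51]
t=28: [34, 37, 34, 37]
t=29: [11, 15, 11, 15]
t=30: [41, 36, 41, 36]
t=31: [9, 5, 9, 5]
t=32: [18, 23, 18, 23]
t=33: [51, 53, 51, 53]
t=34: [37, 34, 37, 34]

Answer: [18, 23, 18, 23]
Key observation: The state at step 22, [37, 34, 37, 34], reappears at step 34: the system is in a cycle of period 12 from step 22 on.  Therefore the state at step 4064 equals the state at step 22 + ((4064 - 22) mod 12) = 32, which is [18, 23, 18, 23].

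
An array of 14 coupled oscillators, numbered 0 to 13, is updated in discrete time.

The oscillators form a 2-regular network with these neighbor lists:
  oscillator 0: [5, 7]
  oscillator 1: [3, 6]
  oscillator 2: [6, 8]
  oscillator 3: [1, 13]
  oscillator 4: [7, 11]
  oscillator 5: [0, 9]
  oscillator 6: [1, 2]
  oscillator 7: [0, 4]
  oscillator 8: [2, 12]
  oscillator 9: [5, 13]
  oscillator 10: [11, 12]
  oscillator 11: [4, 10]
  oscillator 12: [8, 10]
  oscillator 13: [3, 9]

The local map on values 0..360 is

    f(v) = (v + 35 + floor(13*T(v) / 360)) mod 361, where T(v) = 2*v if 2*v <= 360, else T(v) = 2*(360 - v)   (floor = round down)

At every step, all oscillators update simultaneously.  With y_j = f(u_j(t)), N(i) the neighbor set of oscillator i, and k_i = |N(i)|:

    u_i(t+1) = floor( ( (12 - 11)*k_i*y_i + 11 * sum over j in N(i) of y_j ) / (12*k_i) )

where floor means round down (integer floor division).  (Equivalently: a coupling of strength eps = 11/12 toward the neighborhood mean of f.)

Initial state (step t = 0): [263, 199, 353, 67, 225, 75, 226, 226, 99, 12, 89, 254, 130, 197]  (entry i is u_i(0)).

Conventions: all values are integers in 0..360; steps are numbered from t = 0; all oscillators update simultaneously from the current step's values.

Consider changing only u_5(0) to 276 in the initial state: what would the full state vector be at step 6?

Simulating step by step:
t=0: [263, 199, 353, 67, 225, 276, 226, 226, 99, 12, 89, 254, 130, 197]
t=1: [294, 192, 190, 232, 281, 187, 147, 285, 103, 260, 226, 207, 138, 90]
t=2: [283, 234, 174, 192, 291, 310, 234, 326, 204, 192, 221, 291, 205, 275]
t=3: [187, 260, 260, 292, 179, 286, 251, 299, 237, 324, 288, 300, 257, 245]
t=4: [323, 311, 287, 298, 329, 134, 301, 239, 298, 281, 319, 282, 303, 175]
t=5: [240, 339, 337, 289, 277, 326, 338, 190, 334, 210, 334, 192, 346, 320]
t=6: [133, 157, 11, 197, 244, 246, 13, 294, 15, 185, 119, 169, 10, 297]

Answer: [133, 157, 11, 197, 244, 246, 13, 294, 15, 185, 119, 169, 10, 297]
Key observation: This trace re-runs the system from the modified initial state.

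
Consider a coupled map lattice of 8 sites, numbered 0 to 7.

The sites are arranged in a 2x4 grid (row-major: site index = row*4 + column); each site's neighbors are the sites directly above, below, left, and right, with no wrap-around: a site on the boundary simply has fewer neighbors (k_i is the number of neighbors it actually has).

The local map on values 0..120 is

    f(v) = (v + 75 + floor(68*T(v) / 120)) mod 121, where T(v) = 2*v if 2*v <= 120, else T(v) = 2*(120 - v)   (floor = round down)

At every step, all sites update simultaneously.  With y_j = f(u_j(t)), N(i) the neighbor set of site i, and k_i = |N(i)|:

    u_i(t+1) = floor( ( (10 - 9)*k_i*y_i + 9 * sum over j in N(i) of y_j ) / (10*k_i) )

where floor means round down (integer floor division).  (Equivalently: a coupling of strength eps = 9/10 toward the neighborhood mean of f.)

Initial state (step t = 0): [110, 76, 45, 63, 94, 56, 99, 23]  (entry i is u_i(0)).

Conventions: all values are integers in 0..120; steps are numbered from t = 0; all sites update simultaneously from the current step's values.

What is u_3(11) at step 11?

Answer: u_3(11) = 79

Derivation:
t=0: [110, 76, 45, 63, 94, 56, 99, 23]
t=1: [77, 67, 75, 31, 74, 76, 45, 70]
t=2: [80, 79, 53, 74, 79, 71, 76, 39]
t=3: [79, 75, 78, 54, 79, 79, 63, 75]
t=4: [79, 79, 76, 78, 79, 79, 79, 75]
t=5: [79, 79, 79, 79, 79, 79, 79, 79]
t=6: [79, 79, 79, 79, 79, 79, 79, 79]
t=7: [79, 79, 79, 79, 79, 79, 79, 79]
t=8: [79, 79, 79, 79, 79, 79, 79, 79]
t=9: [79, 79, 79, 79, 79, 79, 79, 79]
t=10: [79, 79, 79, 79, 79, 79, 79, 79]
t=11: [79, 79, 79, 79, 79, 79, 79, 79]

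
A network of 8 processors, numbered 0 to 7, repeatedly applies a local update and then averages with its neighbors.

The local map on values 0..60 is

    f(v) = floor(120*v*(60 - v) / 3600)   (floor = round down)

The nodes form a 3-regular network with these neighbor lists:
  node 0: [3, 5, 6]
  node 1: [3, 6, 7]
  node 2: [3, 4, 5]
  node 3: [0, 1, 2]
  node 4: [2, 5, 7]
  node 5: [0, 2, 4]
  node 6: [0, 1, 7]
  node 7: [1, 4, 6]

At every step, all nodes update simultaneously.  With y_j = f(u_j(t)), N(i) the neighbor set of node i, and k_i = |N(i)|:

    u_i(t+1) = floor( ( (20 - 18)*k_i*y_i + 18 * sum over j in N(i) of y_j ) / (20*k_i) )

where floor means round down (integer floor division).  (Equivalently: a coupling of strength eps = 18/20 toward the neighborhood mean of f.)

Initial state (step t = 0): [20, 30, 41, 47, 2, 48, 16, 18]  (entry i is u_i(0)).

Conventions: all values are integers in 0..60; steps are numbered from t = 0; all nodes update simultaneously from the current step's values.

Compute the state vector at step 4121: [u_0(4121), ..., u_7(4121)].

Answer: [29, 29, 29, 29, 29, 29, 29, 29]
Key observation: The state at step 4, [29, 29, 29, 29, 29, 29, 29, 29], reappears at step 5: the system is in a cycle of period 1 from step 4 on.  Therefore the state at step 4121 equals the state at step 4 + ((4121 - 4) mod 1) = 4, which is [29, 29, 29, 29, 29, 29, 29, 29].

Derivation:
t=0: [20, 30, 41, 47, 2, 48, 16, 18]
t=1: [21, 23, 15, 26, 21, 18, 26, 19]
t=2: [27, 27, 26, 26, 24, 25, 26, 27]
t=3: [29, 29, 28, 29, 28, 28, 29, 28]
t=4: [29, 29, 29, 29, 29, 29, 29, 29]
t=5: [29, 29, 29, 29, 29, 29, 29, 29]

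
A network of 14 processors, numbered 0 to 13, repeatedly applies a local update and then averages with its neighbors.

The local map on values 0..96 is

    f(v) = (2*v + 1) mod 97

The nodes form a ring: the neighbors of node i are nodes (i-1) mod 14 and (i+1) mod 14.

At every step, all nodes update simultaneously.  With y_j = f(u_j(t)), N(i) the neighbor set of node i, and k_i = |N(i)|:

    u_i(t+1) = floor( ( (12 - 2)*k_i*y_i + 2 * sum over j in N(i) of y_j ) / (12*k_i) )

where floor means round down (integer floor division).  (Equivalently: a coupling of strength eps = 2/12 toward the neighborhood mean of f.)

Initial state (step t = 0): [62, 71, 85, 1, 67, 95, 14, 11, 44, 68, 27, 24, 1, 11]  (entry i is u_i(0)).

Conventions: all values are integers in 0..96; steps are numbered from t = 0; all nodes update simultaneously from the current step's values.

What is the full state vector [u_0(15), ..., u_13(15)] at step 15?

Answer: [73, 49, 87, 74, 45, 15, 62, 85, 50, 19, 63, 76, 88, 42]

Derivation:
t=0: [62, 71, 85, 1, 67, 95, 14, 11, 44, 68, 27, 24, 1, 11]
t=1: [29, 46, 65, 11, 39, 83, 33, 29, 79, 45, 53, 45, 8, 21]
t=2: [60, 85, 38, 28, 73, 70, 66, 59, 64, 81, 23, 78, 25, 42]
t=3: [33, 70, 75, 58, 50, 43, 35, 24, 34, 61, 49, 58, 54, 77]
t=4: [64, 46, 50, 21, 12, 78, 70, 52, 63, 27, 5, 17, 16, 54]
t=5: [35, 80, 14, 38, 29, 55, 42, 12, 30, 49, 16, 32, 31, 15]
t=6: [67, 61, 35, 71, 56, 23, 74, 33, 53, 9, 33, 62, 60, 37]
t=7: [40, 30, 65, 45, 21, 44, 52, 61, 15, 22, 59, 30, 28, 67]
t=8: [75, 60, 41, 82, 50, 78, 16, 24, 31, 41, 27, 57, 55, 43]
t=9: [54, 31, 76, 63, 14, 53, 36, 48, 63, 79, 54, 20, 20, 78]
t=10: [20, 58, 54, 32, 27, 16, 61, 8, 30, 55, 18, 38, 42, 54]
t=11: [36, 21, 17, 59, 54, 34, 25, 21, 53, 19, 38, 74, 78, 20]
t=12: [67, 44, 34, 22, 17, 62, 51, 40, 15, 39, 71, 54, 57, 45]
t=13: [46, 83, 68, 46, 35, 26, 14, 70, 39, 72, 45, 15, 23, 80]
t=14: [88, 69, 46, 86, 71, 52, 32, 45, 73, 54, 82, 37, 47, 65]
t=15: [73, 49, 87, 74, 45, 15, 62, 85, 50, 19, 63, 76, 88, 42]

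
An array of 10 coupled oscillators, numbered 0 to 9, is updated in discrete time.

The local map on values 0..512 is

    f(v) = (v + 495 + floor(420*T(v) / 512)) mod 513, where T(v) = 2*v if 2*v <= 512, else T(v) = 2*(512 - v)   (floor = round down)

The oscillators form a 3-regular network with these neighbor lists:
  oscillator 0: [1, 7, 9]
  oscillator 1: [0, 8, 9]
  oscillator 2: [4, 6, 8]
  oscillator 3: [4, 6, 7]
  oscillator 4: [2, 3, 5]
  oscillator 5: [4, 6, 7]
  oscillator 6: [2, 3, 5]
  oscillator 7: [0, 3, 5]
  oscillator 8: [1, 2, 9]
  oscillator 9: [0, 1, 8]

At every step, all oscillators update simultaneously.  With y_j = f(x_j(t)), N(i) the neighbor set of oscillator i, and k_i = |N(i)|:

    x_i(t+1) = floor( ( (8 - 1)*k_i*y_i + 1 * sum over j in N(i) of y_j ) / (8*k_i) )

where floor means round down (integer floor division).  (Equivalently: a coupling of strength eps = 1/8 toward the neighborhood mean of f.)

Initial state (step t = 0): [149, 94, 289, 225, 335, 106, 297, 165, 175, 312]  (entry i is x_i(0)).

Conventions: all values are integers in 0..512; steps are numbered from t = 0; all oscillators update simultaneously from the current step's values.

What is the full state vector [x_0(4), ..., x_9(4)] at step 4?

Simulating step by step:
t=0: [149, 94, 289, 225, 335, 106, 297, 165, 175, 312]
t=1: [359, 239, 134, 81, 100, 254, 121, 394, 407, 139]
t=2: [90, 107, 317, 195, 243, 146, 291, 66, 74, 314]
t=3: [213, 251, 108, 450, 136, 337, 147, 181, 174, 121]
t=4: [64, 146, 281, 66, 314, 130, 339, 407, 415, 288]

Answer: [64, 146, 281, 66, 314, 130, 339, 407, 415, 288]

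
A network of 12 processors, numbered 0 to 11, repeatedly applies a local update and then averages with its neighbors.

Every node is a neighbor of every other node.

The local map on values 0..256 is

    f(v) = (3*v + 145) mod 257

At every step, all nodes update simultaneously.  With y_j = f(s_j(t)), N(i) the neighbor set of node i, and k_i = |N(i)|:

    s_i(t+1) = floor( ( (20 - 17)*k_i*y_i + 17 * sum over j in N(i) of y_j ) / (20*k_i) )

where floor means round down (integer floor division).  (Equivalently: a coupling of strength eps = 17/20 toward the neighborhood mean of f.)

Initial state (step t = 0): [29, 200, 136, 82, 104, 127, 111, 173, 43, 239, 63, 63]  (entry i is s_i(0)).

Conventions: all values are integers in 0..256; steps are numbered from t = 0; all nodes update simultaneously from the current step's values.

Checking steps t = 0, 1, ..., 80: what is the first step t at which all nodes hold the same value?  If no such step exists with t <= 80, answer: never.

Simulating step by step:
t=0: [29, 200, 136, 82, 104, 127, 111, 173, 43, 239, 63, 63]  (not all equal)
t=1: [131, 131, 117, 124, 128, 115, 130, 125, 115, 121, 120, 120]  (not all equal)
t=2: [121, 121, 136, 119, 120, 136, 120, 119, 136, 137, 137, 137]  (not all equal)
t=3: [152, 152, 136, 151, 151, 136, 151, 151, 136, 136, 136, 136]  (not all equal)
t=4: [63, 63, 60, 63, 63, 60, 63, 63, 60, 60, 60, 60]  (not all equal)
t=5: [72, 72, 72, 72, 72, 72, 72, 72, 72, 72, 72, 72]  (all equal)

Answer: 5
Key observation: Synchronization is absorbing here: once all nodes are equal they stay equal, and step 5 is the first all-equal step.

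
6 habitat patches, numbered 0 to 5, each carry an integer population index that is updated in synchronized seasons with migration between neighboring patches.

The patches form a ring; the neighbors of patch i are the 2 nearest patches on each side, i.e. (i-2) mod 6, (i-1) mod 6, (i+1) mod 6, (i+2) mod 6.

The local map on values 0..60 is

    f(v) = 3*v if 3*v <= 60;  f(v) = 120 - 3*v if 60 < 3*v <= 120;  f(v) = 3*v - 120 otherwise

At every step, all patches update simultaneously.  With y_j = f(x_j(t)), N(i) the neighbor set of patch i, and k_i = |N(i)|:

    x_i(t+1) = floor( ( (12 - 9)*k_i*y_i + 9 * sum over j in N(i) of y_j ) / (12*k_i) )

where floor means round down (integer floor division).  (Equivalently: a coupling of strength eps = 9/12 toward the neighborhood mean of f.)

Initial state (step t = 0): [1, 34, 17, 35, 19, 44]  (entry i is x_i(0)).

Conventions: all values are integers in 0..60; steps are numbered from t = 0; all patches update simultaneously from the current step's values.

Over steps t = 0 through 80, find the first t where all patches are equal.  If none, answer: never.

Simulating step by step:
t=0: [1, 34, 17, 35, 19, 44]  (not all equal)
t=1: [26, 19, 30, 29, 29, 20]  (not all equal)
t=2: [44, 45, 38, 42, 39, 45]  (not all equal)
t=3: [10, 11, 8, 8, 8, 10]  (not all equal)
t=4: [28, 28, 26, 26, 26, 28]  (not all equal)
t=5: [38, 38, 39, 39, 39, 38]  (not all equal)
t=6: [4, 4, 4, 4, 4, 4]  (all equal)

Answer: 6
Key observation: Synchronization is absorbing here: once all patches are equal they stay equal, and step 6 is the first all-equal step.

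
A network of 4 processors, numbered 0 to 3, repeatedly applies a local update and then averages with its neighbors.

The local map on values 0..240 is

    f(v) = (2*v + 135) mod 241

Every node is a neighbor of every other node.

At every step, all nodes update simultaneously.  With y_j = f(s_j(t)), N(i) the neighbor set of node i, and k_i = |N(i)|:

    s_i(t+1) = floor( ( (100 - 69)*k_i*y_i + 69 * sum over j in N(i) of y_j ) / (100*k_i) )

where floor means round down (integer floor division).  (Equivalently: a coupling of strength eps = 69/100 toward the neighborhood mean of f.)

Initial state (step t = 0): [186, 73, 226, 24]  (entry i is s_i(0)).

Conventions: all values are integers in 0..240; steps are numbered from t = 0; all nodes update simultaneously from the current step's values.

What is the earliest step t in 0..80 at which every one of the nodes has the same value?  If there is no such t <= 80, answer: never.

Answer: 3
Key observation: Synchronization is absorbing here: once all nodes are equal they stay equal, and step 3 is the first all-equal step.

Derivation:
t=0: [186, 73, 226, 24]  (not all equal)
t=1: [83, 84, 89, 95]  (not all equal)
t=2: [68, 68, 69, 70]  (not all equal)
t=3: [31, 31, 31, 31]  (all equal)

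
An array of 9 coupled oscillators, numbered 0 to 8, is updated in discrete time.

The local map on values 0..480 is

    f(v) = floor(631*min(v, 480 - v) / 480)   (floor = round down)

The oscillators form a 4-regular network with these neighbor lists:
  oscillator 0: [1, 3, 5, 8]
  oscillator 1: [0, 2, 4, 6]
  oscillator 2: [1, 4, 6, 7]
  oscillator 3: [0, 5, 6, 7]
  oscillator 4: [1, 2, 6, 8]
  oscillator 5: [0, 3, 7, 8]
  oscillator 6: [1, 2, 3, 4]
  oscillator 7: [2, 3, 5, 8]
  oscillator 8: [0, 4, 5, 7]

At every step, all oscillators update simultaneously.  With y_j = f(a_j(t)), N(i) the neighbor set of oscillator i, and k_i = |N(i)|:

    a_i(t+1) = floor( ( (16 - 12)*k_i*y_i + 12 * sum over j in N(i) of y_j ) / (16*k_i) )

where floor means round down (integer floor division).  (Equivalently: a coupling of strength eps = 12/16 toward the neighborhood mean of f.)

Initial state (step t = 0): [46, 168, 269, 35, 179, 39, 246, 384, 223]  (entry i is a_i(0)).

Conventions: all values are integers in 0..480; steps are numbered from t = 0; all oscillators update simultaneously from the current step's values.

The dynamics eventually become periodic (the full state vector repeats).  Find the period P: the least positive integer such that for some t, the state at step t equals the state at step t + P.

Answer: 4
Key observation: The state at step 22, [304, 304, 304, 304, 304, 304, 304, 304, 304], reappears at step 26 — and no state repeats earlier — so the cycle the system enters has period 4.

Derivation:
t=0: [46, 168, 269, 35, 179, 39, 246, 384, 223]
t=1: [129, 219, 235, 113, 264, 111, 222, 156, 161]
t=2: [190, 268, 276, 188, 276, 173, 265, 203, 203]
t=3: [253, 269, 272, 253, 272, 249, 269, 255, 255]
t=4: [294, 279, 278, 294, 278, 298, 279, 292, 292]
t=5: [247, 260, 261, 247, 261, 243, 260, 248, 248]
t=6: [303, 291, 290, 303, 290, 306, 291, 302, 302]
t=7: [234, 245, 245, 234, 245, 231, 245, 234, 234]
t=8: [306, 307, 307, 306, 307, 306, 307, 306, 306]
t=9: [227, 227, 227, 227, 227, 228, 227, 227, 227]
t=10: [298, 298, 298, 298, 298, 298, 298, 298, 298]
t=11: [239, 239, 239, 239, 239, 239, 239, 239, 239]
t=12: [314, 314, 314, 314, 314, 314, 314, 314, 314]
t=13: [218, 218, 218, 218, 218, 218, 218, 218, 218]
t=14: [286, 286, 286, 286, 286, 286, 286, 286, 286]
t=15: [255, 255, 255, 255, 255, 255, 255, 255, 255]
t=16: [295, 295, 295, 295, 295, 295, 295, 295, 295]
t=17: [243, 243, 243, 243, 243, 243, 243, 243, 243]
t=18: [311, 311, 311, 311, 311, 311, 311, 311, 311]
t=19: [222, 222, 222, 222, 222, 222, 222, 222, 222]
t=20: [291, 291, 291, 291, 291, 291, 291, 291, 291]
t=21: [248, 248, 248, 248, 248, 248, 248, 248, 248]
t=22: [304, 304, 304, 304, 304, 304, 304, 304, 304]
t=23: [231, 231, 231, 231, 231, 231, 231, 231, 231]
t=24: [303, 303, 303, 303, 303, 303, 303, 303, 303]
t=25: [232, 232, 232, 232, 232, 232, 232, 232, 232]
t=26: [304, 304, 304, 304, 304, 304, 304, 304, 304]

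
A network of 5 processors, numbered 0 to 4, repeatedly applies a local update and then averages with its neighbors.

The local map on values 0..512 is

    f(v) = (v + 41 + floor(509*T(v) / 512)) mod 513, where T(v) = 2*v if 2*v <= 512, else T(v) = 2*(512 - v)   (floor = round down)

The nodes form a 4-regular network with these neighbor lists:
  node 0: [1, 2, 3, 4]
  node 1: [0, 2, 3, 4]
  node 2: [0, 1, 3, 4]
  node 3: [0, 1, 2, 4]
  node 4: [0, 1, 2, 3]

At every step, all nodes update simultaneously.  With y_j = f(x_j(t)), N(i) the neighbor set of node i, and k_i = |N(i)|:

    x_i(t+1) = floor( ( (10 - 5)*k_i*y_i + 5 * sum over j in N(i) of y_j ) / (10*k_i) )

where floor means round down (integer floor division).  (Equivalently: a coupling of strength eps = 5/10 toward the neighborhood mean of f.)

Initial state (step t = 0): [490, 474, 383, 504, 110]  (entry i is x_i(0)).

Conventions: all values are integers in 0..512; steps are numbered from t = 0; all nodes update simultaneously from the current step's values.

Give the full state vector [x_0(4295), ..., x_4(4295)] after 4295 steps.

Answer: [277, 277, 277, 277, 277]
Key observation: The state at step 11, [277, 277, 277, 277, 277], reappears at step 13: the system is in a cycle of period 2 from step 11 on.  Therefore the state at step 4295 equals the state at step 11 + ((4295 - 11) mod 2) = 11, which is [277, 277, 277, 277, 277].

Derivation:
t=0: [490, 474, 383, 504, 110]
t=1: [113, 119, 152, 107, 228]
t=2: [371, 378, 415, 364, 308]
t=3: [181, 178, 164, 183, 204]
t=4: [70, 66, 51, 72, 95]
t=5: [251, 246, 230, 253, 279]
t=6: [268, 262, 244, 270, 265]
t=7: [278, 281, 269, 278, 280]
t=8: [271, 270, 274, 271, 270]
t=9: [277, 278, 276, 277, 278]
t=10: [271, 271, 272, 271, 271]
t=11: [277, 277, 277, 277, 277]
t=12: [272, 272, 272, 272, 272]
t=13: [277, 277, 277, 277, 277]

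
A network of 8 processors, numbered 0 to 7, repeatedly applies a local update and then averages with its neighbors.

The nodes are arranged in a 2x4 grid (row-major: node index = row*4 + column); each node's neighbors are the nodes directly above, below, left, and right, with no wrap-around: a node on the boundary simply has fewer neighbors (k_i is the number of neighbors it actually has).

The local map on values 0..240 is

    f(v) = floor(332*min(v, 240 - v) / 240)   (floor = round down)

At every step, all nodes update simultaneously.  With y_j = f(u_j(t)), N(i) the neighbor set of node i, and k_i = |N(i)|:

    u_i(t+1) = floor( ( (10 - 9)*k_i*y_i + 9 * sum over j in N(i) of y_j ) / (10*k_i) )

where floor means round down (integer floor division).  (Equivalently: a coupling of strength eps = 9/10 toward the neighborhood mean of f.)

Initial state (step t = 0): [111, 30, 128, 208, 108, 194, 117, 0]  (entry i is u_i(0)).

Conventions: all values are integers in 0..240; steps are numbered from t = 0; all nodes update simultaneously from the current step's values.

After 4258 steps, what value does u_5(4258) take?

Answer: u_5(4258) = 113
Key observation: The state at step 29, [160, 158, 156, 154, 160, 158, 156, 154], reappears at step 33: the system is in a cycle of period 4 from step 29 on.  Therefore the state at step 4258 equals the state at step 29 + ((4258 - 29) mod 4) = 30, which is [111, 113, 115, 117, 111, 113, 115, 117].

Derivation:
t=0: [111, 30, 128, 208, 108, 194, 117, 0]
t=1: [100, 115, 89, 73, 112, 111, 81, 92]
t=2: [154, 140, 123, 122, 146, 142, 132, 108]
t=3: [132, 138, 151, 155, 126, 138, 148, 155]
t=4: [149, 138, 127, 119, 146, 141, 127, 121]
t=5: [134, 139, 153, 160, 130, 141, 152, 160]
t=6: [145, 134, 123, 114, 142, 137, 121, 114]
t=7: [139, 144, 156, 158, 136, 147, 154, 160]
t=8: [137, 128, 120, 113, 134, 130, 118, 114]
t=9: [149, 153, 158, 160, 146, 154, 158, 159]
t=10: [125, 118, 114, 112, 122, 120, 114, 111]
t=11: [162, 160, 157, 154, 162, 161, 158, 155]
t=12: [108, 110, 113, 115, 107, 109, 113, 115]
t=13: [149, 151, 155, 157, 149, 151, 155, 157]
t=14: [124, 121, 117, 115, 124, 121, 117, 115]
t=15: [161, 161, 161, 159, 161, 161, 161, 159]
t=16: [109, 109, 109, 110, 109, 109, 109, 110]
t=17: [150, 150, 150, 151, 150, 150, 150, 151]
t=18: [124, 124, 123, 123, 124, 124, 123, 123]
t=19: [160, 160, 160, 161, 160, 160, 160, 161]
t=20: [110, 110, 109, 109, 110, 110, 109, 109]
t=21: [152, 151, 150, 150, 152, 151, 150, 150]
t=22: [121, 122, 123, 124, 121, 122, 123, 124]
t=23: [163, 162, 161, 160, 163, 162, 161, 160]
t=24: [106, 107, 108, 109, 106, 107, 108, 109]
t=25: [146, 147, 149, 149, 146, 147, 149, 149]
t=26: [129, 127, 125, 125, 129, 127, 125, 125]
t=27: [154, 156, 158, 159, 154, 156, 158, 159]
t=28: [117, 115, 113, 112, 117, 115, 113, 112]
t=29: [160, 158, 156, 154, 160, 158, 156, 154]
t=30: [111, 113, 115, 117, 111, 113, 115, 117]
t=31: [154, 156, 158, 160, 154, 156, 158, 160]
t=32: [117, 115, 113, 111, 117, 115, 113, 111]
t=33: [160, 158, 156, 154, 160, 158, 156, 154]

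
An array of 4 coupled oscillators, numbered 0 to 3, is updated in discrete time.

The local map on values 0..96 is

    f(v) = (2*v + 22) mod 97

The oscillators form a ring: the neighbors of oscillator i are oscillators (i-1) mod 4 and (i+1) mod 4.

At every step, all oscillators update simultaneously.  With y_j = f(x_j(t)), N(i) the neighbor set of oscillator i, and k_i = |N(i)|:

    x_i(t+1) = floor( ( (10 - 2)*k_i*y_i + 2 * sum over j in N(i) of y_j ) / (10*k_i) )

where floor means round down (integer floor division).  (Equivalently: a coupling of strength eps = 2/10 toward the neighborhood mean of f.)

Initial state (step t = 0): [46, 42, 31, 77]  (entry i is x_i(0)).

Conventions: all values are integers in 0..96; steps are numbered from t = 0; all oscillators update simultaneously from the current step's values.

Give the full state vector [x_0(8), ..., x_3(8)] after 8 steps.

Simulating step by step:
t=0: [46, 42, 31, 77]
t=1: [22, 17, 76, 73]
t=2: [65, 59, 74, 71]
t=3: [55, 47, 69, 66]
t=4: [35, 25, 58, 55]
t=5: [84, 70, 43, 41]
t=6: [81, 62, 16, 16]
t=7: [79, 53, 53, 57]
t=8: [73, 36, 31, 42]

Answer: [73, 36, 31, 42]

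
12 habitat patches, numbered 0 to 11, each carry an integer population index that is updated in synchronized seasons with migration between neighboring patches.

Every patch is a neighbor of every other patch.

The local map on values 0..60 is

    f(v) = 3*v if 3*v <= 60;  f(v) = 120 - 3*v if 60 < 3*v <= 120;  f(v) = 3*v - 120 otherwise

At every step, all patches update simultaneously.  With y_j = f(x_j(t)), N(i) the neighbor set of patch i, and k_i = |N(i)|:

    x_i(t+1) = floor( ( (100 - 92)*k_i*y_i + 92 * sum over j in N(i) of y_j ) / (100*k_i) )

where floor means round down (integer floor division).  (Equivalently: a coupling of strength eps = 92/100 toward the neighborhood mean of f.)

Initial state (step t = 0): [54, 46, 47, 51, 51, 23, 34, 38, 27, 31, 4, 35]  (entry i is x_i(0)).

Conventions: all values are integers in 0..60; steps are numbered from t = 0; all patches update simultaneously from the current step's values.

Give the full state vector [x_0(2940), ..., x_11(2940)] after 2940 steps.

Simulating step by step:
t=0: [54, 46, 47, 51, 51, 23, 34, 38, 27, 31, 4, 35]
t=1: [26, 26, 26, 26, 26, 26, 26, 26, 26, 26, 26, 26]
t=2: [42, 42, 42, 42, 42, 42, 42, 42, 42, 42, 42, 42]
t=3: [6, 6, 6, 6, 6, 6, 6, 6, 6, 6, 6, 6]
t=4: [18, 18, 18, 18, 18, 18, 18, 18, 18, 18, 18, 18]
t=5: [54, 54, 54, 54, 54, 54, 54, 54, 54, 54, 54, 54]
t=6: [42, 42, 42, 42, 42, 42, 42, 42, 42, 42, 42, 42]

Answer: [18, 18, 18, 18, 18, 18, 18, 18, 18, 18, 18, 18]
Key observation: The state at step 2, [42, 42, 42, 42, 42, 42, 42, 42, 42, 42, 42, 42], reappears at step 6: the system is in a cycle of period 4 from step 2 on.  Therefore the state at step 2940 equals the state at step 2 + ((2940 - 2) mod 4) = 4, which is [18, 18, 18, 18, 18, 18, 18, 18, 18, 18, 18, 18].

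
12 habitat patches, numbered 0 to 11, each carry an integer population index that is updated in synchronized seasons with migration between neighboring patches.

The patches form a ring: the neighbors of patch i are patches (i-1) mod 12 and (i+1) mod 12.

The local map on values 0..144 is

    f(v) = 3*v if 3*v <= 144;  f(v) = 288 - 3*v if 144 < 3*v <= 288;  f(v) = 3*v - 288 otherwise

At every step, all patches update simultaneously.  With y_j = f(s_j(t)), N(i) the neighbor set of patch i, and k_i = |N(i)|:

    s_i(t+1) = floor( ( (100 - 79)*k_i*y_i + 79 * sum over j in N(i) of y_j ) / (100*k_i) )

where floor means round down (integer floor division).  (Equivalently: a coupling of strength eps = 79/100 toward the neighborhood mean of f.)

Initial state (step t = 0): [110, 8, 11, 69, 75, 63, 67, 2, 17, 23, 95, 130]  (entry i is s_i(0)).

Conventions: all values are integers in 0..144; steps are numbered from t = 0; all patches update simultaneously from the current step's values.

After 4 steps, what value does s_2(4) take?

Answer: s_2(4) = 122

Derivation:
t=0: [110, 8, 11, 69, 75, 63, 67, 2, 17, 23, 95, 130]
t=1: [58, 34, 48, 54, 84, 80, 59, 55, 40, 35, 68, 39]
t=2: [110, 123, 120, 97, 76, 68, 90, 117, 115, 102, 105, 102]
t=3: [47, 62, 48, 52, 46, 48, 61, 42, 43, 36, 19, 31]
t=4: [106, 133, 122, 139, 138, 126, 128, 118, 119, 96, 91, 97]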